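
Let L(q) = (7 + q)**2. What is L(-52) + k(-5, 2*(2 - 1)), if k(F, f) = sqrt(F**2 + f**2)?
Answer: 2025 + sqrt(29) ≈ 2030.4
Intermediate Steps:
L(-52) + k(-5, 2*(2 - 1)) = (7 - 52)**2 + sqrt((-5)**2 + (2*(2 - 1))**2) = (-45)**2 + sqrt(25 + (2*1)**2) = 2025 + sqrt(25 + 2**2) = 2025 + sqrt(25 + 4) = 2025 + sqrt(29)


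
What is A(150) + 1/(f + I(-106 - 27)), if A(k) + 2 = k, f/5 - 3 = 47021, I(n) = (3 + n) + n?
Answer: 34758837/234857 ≈ 148.00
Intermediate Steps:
I(n) = 3 + 2*n
f = 235120 (f = 15 + 5*47021 = 15 + 235105 = 235120)
A(k) = -2 + k
A(150) + 1/(f + I(-106 - 27)) = (-2 + 150) + 1/(235120 + (3 + 2*(-106 - 27))) = 148 + 1/(235120 + (3 + 2*(-133))) = 148 + 1/(235120 + (3 - 266)) = 148 + 1/(235120 - 263) = 148 + 1/234857 = 34758837/234857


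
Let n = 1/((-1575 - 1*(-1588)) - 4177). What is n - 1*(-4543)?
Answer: 18917051/4164 ≈ 4543.0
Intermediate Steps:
n = -1/4164 (n = 1/((-1575 + 1588) - 4177) = 1/(13 - 4177) = 1/(-4164) = -1/4164 ≈ -0.00024015)
n - 1*(-4543) = -1/4164 - 1*(-4543) = -1/4164 + 4543 = 18917051/4164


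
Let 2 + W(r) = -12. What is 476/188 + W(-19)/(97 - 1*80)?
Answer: 1365/799 ≈ 1.7084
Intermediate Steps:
W(r) = -14 (W(r) = -2 - 12 = -14)
476/188 + W(-19)/(97 - 1*80) = 476/188 - 14/(97 - 1*80) = 476*(1/188) - 14/(97 - 80) = 119/47 - 14/17 = 1365/799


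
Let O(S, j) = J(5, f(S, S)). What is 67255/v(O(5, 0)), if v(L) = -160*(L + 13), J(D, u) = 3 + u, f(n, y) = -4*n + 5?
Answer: -13451/32 ≈ -420.34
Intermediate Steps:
f(n, y) = 5 - 4*n
O(S, j) = 8 - 4*S (O(S, j) = 3 + (5 - 4*S) = 8 - 4*S)
v(L) = -2080 - 160*L (v(L) = -160*(13 + L) = -2080 - 160*L)
67255/v(O(5, 0)) = 67255/(-2080 - 160*(8 - 4*5)) = 67255/(-2080 - 160*(8 - 20)) = 67255/(-2080 - 160*(-12)) = 67255/(-2080 + 1920) = 67255/(-160) = 67255*(-1/160) = -13451/32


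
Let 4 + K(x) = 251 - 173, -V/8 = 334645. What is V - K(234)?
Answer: -2677234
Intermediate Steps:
V = -2677160 (V = -8*334645 = -2677160)
K(x) = 74 (K(x) = -4 + (251 - 173) = -4 + 78 = 74)
V - K(234) = -2677160 - 1*74 = -2677160 - 74 = -2677234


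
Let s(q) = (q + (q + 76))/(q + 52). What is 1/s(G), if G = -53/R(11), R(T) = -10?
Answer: 573/866 ≈ 0.66166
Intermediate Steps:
G = 53/10 (G = -53/(-10) = -53*(-⅒) = 53/10 ≈ 5.3000)
s(q) = (76 + 2*q)/(52 + q) (s(q) = (q + (76 + q))/(52 + q) = (76 + 2*q)/(52 + q))
1/s(G) = 1/(2*(38 + 53/10)/(52 + 53/10)) = 1/(2*(433/10)/(573/10)) = 1/(2*(10/573)*(433/10)) = 1/(866/573) = 573/866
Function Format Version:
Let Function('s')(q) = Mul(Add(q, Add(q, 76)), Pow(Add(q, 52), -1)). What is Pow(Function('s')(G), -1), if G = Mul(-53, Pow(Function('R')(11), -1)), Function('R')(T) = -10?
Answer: Rational(573, 866) ≈ 0.66166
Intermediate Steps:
G = Rational(53, 10) (G = Mul(-53, Pow(-10, -1)) = Mul(-53, Rational(-1, 10)) = Rational(53, 10) ≈ 5.3000)
Function('s')(q) = Mul(Pow(Add(52, q), -1), Add(76, Mul(2, q))) (Function('s')(q) = Mul(Add(q, Add(76, q)), Pow(Add(52, q), -1)) = Mul(Add(76, Mul(2, q)), Pow(Add(52, q), -1)) = Mul(Pow(Add(52, q), -1), Add(76, Mul(2, q))))
Pow(Function('s')(G), -1) = Pow(Mul(2, Pow(Add(52, Rational(53, 10)), -1), Add(38, Rational(53, 10))), -1) = Pow(Mul(2, Pow(Rational(573, 10), -1), Rational(433, 10)), -1) = Pow(Mul(2, Rational(10, 573), Rational(433, 10)), -1) = Pow(Rational(866, 573), -1) = Rational(573, 866)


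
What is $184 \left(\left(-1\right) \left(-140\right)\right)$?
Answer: $25760$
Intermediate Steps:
$184 \left(\left(-1\right) \left(-140\right)\right) = 184 \cdot 140 = 25760$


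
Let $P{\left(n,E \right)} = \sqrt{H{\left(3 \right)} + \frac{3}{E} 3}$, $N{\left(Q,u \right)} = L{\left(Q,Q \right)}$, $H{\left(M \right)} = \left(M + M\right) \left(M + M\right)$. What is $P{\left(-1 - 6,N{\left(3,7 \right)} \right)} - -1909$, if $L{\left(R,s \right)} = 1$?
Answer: $1909 + 3 \sqrt{5} \approx 1915.7$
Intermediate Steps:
$H{\left(M \right)} = 4 M^{2}$ ($H{\left(M \right)} = 2 M 2 M = 4 M^{2}$)
$N{\left(Q,u \right)} = 1$
$P{\left(n,E \right)} = \sqrt{36 + \frac{9}{E}}$ ($P{\left(n,E \right)} = \sqrt{4 \cdot 3^{2} + \frac{3}{E} 3} = \sqrt{4 \cdot 9 + \frac{9}{E}} = \sqrt{36 + \frac{9}{E}}$)
$P{\left(-1 - 6,N{\left(3,7 \right)} \right)} - -1909 = 3 \sqrt{4 + 1^{-1}} - -1909 = 3 \sqrt{4 + 1} + 1909 = 3 \sqrt{5} + 1909 = 1909 + 3 \sqrt{5}$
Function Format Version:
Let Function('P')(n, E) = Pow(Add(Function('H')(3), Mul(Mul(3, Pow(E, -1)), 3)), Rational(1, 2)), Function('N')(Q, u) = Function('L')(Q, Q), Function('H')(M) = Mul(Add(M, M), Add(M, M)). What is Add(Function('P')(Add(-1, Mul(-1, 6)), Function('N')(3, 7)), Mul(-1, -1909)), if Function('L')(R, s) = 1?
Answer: Add(1909, Mul(3, Pow(5, Rational(1, 2)))) ≈ 1915.7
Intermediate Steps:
Function('H')(M) = Mul(4, Pow(M, 2)) (Function('H')(M) = Mul(Mul(2, M), Mul(2, M)) = Mul(4, Pow(M, 2)))
Function('N')(Q, u) = 1
Function('P')(n, E) = Pow(Add(36, Mul(9, Pow(E, -1))), Rational(1, 2)) (Function('P')(n, E) = Pow(Add(Mul(4, Pow(3, 2)), Mul(Mul(3, Pow(E, -1)), 3)), Rational(1, 2)) = Pow(Add(Mul(4, 9), Mul(9, Pow(E, -1))), Rational(1, 2)) = Pow(Add(36, Mul(9, Pow(E, -1))), Rational(1, 2)))
Add(Function('P')(Add(-1, Mul(-1, 6)), Function('N')(3, 7)), Mul(-1, -1909)) = Add(Mul(3, Pow(Add(4, Pow(1, -1)), Rational(1, 2))), Mul(-1, -1909)) = Add(Mul(3, Pow(Add(4, 1), Rational(1, 2))), 1909) = Add(Mul(3, Pow(5, Rational(1, 2))), 1909) = Add(1909, Mul(3, Pow(5, Rational(1, 2))))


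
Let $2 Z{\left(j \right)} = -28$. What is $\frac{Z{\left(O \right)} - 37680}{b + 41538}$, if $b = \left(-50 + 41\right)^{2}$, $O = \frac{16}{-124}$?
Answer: $- \frac{37694}{41619} \approx -0.90569$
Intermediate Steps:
$O = - \frac{4}{31}$ ($O = 16 \left(- \frac{1}{124}\right) = - \frac{4}{31} \approx -0.12903$)
$Z{\left(j \right)} = -14$ ($Z{\left(j \right)} = \frac{1}{2} \left(-28\right) = -14$)
$b = 81$ ($b = \left(-9\right)^{2} = 81$)
$\frac{Z{\left(O \right)} - 37680}{b + 41538} = \frac{-14 - 37680}{81 + 41538} = - \frac{37694}{41619}$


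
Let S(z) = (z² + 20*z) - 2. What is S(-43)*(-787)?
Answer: -776769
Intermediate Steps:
S(z) = -2 + z² + 20*z
S(-43)*(-787) = (-2 + (-43)² + 20*(-43))*(-787) = (-2 + 1849 - 860)*(-787) = 987*(-787) = -776769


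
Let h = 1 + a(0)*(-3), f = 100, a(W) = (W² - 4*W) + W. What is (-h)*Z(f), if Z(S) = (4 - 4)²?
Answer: 0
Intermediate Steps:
a(W) = W² - 3*W
h = 1 (h = 1 + (0*(-3 + 0))*(-3) = 1 + (0*(-3))*(-3) = 1 + 0*(-3) = 1 + 0 = 1)
Z(S) = 0 (Z(S) = 0² = 0)
(-h)*Z(f) = -1*1*0 = -1*0 = 0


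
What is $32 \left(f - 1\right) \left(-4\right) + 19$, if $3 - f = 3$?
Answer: $147$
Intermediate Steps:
$f = 0$ ($f = 3 - 3 = 0$)
$32 \left(f - 1\right) \left(-4\right) + 19 = 32 \left(0 - 1\right) \left(-4\right) + 19 = 32 \left(\left(-1\right) \left(-4\right)\right) + 19 = 32 \cdot 4 + 19 = 128 + 19 = 147$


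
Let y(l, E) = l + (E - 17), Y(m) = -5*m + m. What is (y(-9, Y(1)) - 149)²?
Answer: 32041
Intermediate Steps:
Y(m) = -4*m
y(l, E) = -17 + E + l (y(l, E) = l + (-17 + E) = -17 + E + l)
(y(-9, Y(1)) - 149)² = ((-17 - 4*1 - 9) - 149)² = ((-17 - 4 - 9) - 149)² = (-30 - 149)² = (-179)² = 32041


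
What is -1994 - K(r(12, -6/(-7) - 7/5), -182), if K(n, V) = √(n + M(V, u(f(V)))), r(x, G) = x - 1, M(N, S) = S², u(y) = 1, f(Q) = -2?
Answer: -1994 - 2*√3 ≈ -1997.5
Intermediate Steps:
r(x, G) = -1 + x
K(n, V) = √(1 + n) (K(n, V) = √(n + 1²) = √(n + 1) = √(1 + n))
-1994 - K(r(12, -6/(-7) - 7/5), -182) = -1994 - √(1 + (-1 + 12)) = -1994 - √(1 + 11) = -1994 - √12 = -1994 - 2*√3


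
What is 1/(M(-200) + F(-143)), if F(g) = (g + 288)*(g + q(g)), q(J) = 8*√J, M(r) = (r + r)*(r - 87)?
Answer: -I/(-94065*I + 1160*√143) ≈ 1.0405e-5 - 1.5344e-6*I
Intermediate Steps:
M(r) = 2*r*(-87 + r) (M(r) = (2*r)*(-87 + r) = 2*r*(-87 + r))
F(g) = (288 + g)*(g + 8*√g) (F(g) = (g + 288)*(g + 8*√g) = (288 + g)*(g + 8*√g))
1/(M(-200) + F(-143)) = 1/(2*(-200)*(-87 - 200) + ((-143)² + 8*(-143)^(3/2) + 288*(-143) + 2304*√(-143))) = 1/(2*(-200)*(-287) + (20449 + 8*(-143*I*√143) - 41184 + 2304*(I*√143))) = 1/(114800 + (20449 - 1144*I*√143 - 41184 + 2304*I*√143)) = 1/(114800 + (-20735 + 1160*I*√143)) = 1/(94065 + 1160*I*√143)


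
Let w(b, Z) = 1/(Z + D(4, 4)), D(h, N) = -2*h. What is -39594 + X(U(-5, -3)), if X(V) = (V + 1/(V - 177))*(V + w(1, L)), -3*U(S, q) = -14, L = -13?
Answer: -1288914961/32571 ≈ -39573.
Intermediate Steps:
U(S, q) = 14/3 (U(S, q) = -⅓*(-14) = 14/3)
w(b, Z) = 1/(-8 + Z) (w(b, Z) = 1/(Z - 2*4) = 1/(Z - 8) = 1/(-8 + Z))
X(V) = (-1/21 + V)*(V + 1/(-177 + V)) (X(V) = (V + 1/(V - 177))*(V + 1/(-8 - 13)) = (V + 1/(-177 + V))*(V + 1/(-21)) = (V + 1/(-177 + V))*(V - 1/21) = (V + 1/(-177 + V))*(-1/21 + V) = (-1/21 + V)*(V + 1/(-177 + V)))
-39594 + X(U(-5, -3)) = -39594 + (-1 - 3718*(14/3)² + 21*(14/3)³ + 198*(14/3))/(21*(-177 + 14/3)) = -39594 + (-1 - 3718*196/9 + 21*(2744/27) + 924)/(21*(-517/3)) = -39594 + (1/21)*(-3/517)*(-1 - 728728/9 + 19208/9 + 924) = -39594 + (1/21)*(-3/517)*(-701213/9) = -39594 + 701213/32571 = -1288914961/32571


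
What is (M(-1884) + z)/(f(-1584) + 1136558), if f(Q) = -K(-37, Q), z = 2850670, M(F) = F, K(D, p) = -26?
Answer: 1424393/568292 ≈ 2.5064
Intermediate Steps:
f(Q) = 26 (f(Q) = -1*(-26) = 26)
(M(-1884) + z)/(f(-1584) + 1136558) = (-1884 + 2850670)/(26 + 1136558) = 2848786/1136584 = 2848786*(1/1136584) = 1424393/568292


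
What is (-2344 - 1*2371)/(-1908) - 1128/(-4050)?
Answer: 393481/143100 ≈ 2.7497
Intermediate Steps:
(-2344 - 1*2371)/(-1908) - 1128/(-4050) = (-2344 - 2371)*(-1/1908) - 1128*(-1/4050) = -4715*(-1/1908) + 188/675 = 4715/1908 + 188/675 = 393481/143100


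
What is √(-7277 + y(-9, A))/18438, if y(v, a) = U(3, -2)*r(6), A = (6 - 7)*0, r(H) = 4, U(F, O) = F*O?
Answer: I*√149/2634 ≈ 0.0046342*I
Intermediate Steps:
A = 0 (A = -1*0 = 0)
y(v, a) = -24 (y(v, a) = (3*(-2))*4 = -6*4 = -24)
√(-7277 + y(-9, A))/18438 = √(-7277 - 24)/18438 = √(-7301)*(1/18438) = (7*I*√149)*(1/18438) = I*√149/2634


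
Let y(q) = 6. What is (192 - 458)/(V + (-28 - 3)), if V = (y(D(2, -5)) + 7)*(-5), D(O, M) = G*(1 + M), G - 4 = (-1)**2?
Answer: 133/48 ≈ 2.7708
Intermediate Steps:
G = 5 (G = 4 + (-1)**2 = 4 + 1 = 5)
D(O, M) = 5 + 5*M (D(O, M) = 5*(1 + M) = 5 + 5*M)
V = -65 (V = (6 + 7)*(-5) = 13*(-5) = -65)
(192 - 458)/(V + (-28 - 3)) = (192 - 458)/(-65 + (-28 - 3)) = -266/(-65 - 31) = -266/(-96) = -266*(-1/96) = 133/48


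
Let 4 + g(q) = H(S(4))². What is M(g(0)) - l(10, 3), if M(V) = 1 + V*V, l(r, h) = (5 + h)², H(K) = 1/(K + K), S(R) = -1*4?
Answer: -193023/4096 ≈ -47.125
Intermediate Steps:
S(R) = -4
H(K) = 1/(2*K)
g(q) = -255/64 (g(q) = -4 + ((½)/(-4))² = -4 + ((½)*(-¼))² = -4 + (-⅛)² = -4 + 1/64 = -255/64)
M(V) = 1 + V²
M(g(0)) - l(10, 3) = (1 + (-255/64)²) - (5 + 3)² = (1 + 65025/4096) - 1*8² = 69121/4096 - 1*64 = 69121/4096 - 64 = -193023/4096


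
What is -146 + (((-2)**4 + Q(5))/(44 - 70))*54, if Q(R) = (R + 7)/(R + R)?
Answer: -11812/65 ≈ -181.72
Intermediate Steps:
Q(R) = (7 + R)/(2*R) (Q(R) = (7 + R)/((2*R)) = (7 + R)*(1/(2*R)) = (7 + R)/(2*R))
-146 + (((-2)**4 + Q(5))/(44 - 70))*54 = -146 + (((-2)**4 + (1/2)*(7 + 5)/5)/(44 - 70))*54 = -146 + ((16 + (1/2)*(1/5)*12)/(-26))*54 = -146 + ((16 + 6/5)*(-1/26))*54 = -146 + ((86/5)*(-1/26))*54 = -146 - 43/65*54 = -146 - 2322/65 = -11812/65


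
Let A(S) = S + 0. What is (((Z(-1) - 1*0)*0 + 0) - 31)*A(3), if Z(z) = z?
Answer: -93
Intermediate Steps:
A(S) = S
(((Z(-1) - 1*0)*0 + 0) - 31)*A(3) = (((-1 - 1*0)*0 + 0) - 31)*3 = (((-1 + 0)*0 + 0) - 31)*3 = ((-1*0 + 0) - 31)*3 = ((0 + 0) - 31)*3 = (0 - 31)*3 = -31*3 = -93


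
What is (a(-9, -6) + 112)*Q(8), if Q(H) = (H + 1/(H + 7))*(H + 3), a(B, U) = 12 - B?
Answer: 177023/15 ≈ 11802.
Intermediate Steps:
Q(H) = (3 + H)*(H + 1/(7 + H)) (Q(H) = (H + 1/(7 + H))*(3 + H) = (3 + H)*(H + 1/(7 + H)))
(a(-9, -6) + 112)*Q(8) = ((12 - 1*(-9)) + 112)*((3 + 8³ + 10*8² + 22*8)/(7 + 8)) = ((12 + 9) + 112)*((3 + 512 + 10*64 + 176)/15) = (21 + 112)*((3 + 512 + 640 + 176)/15) = 133*((1/15)*1331) = 133*(1331/15) = 177023/15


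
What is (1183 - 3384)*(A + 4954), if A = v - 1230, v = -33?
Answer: -8123891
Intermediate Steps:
A = -1263 (A = -33 - 1230 = -1263)
(1183 - 3384)*(A + 4954) = (1183 - 3384)*(-1263 + 4954) = -2201*3691 = -8123891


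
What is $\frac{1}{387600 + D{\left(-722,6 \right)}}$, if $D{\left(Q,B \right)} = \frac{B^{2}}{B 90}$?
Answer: $\frac{15}{5814001} \approx 2.58 \cdot 10^{-6}$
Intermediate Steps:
$D{\left(Q,B \right)} = \frac{B}{90}$ ($D{\left(Q,B \right)} = \frac{B^{2}}{90 B} = B^{2} \frac{1}{90 B} = \frac{B}{90}$)
$\frac{1}{387600 + D{\left(-722,6 \right)}} = \frac{1}{387600 + \frac{1}{90} \cdot 6} = \frac{1}{387600 + \frac{1}{15}} = \frac{1}{\frac{5814001}{15}} = \frac{15}{5814001}$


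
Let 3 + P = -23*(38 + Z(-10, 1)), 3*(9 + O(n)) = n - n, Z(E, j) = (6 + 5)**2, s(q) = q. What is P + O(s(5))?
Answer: -3669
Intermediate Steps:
Z(E, j) = 121 (Z(E, j) = 11**2 = 121)
O(n) = -9 (O(n) = -9 + (n - n)/3 = -9 + (1/3)*0 = -9 + 0 = -9)
P = -3660 (P = -3 - 23*(38 + 121) = -3 - 23*159 = -3 - 3657 = -3660)
P + O(s(5)) = -3660 - 9 = -3669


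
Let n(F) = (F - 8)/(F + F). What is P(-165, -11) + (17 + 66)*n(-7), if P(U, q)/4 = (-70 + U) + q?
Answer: -12531/14 ≈ -895.07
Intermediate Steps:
P(U, q) = -280 + 4*U + 4*q (P(U, q) = 4*((-70 + U) + q) = 4*(-70 + U + q) = -280 + 4*U + 4*q)
n(F) = (-8 + F)/(2*F) (n(F) = (-8 + F)/((2*F)) = (-8 + F)*(1/(2*F)) = (-8 + F)/(2*F))
P(-165, -11) + (17 + 66)*n(-7) = (-280 + 4*(-165) + 4*(-11)) + (17 + 66)*((1/2)*(-8 - 7)/(-7)) = (-280 - 660 - 44) + 83*((1/2)*(-1/7)*(-15)) = -984 + 83*(15/14) = -984 + 1245/14 = -12531/14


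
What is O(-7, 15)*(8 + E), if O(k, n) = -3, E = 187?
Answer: -585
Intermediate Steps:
O(-7, 15)*(8 + E) = -3*(8 + 187) = -3*195 = -585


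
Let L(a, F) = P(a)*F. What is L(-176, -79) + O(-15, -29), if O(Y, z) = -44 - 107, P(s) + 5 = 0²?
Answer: 244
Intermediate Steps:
P(s) = -5 (P(s) = -5 + 0² = -5 + 0 = -5)
L(a, F) = -5*F
O(Y, z) = -151
L(-176, -79) + O(-15, -29) = -5*(-79) - 151 = 395 - 151 = 244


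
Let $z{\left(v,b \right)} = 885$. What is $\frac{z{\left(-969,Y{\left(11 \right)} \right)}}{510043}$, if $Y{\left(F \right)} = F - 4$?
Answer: $\frac{885}{510043} \approx 0.0017351$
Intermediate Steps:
$Y{\left(F \right)} = -4 + F$
$\frac{z{\left(-969,Y{\left(11 \right)} \right)}}{510043} = \frac{885}{510043}$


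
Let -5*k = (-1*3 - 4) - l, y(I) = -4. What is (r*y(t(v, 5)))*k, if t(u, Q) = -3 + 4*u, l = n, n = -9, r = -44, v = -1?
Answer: -352/5 ≈ -70.400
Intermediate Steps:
l = -9
k = -2/5 (k = -((-1*3 - 4) - 1*(-9))/5 = -((-3 - 4) + 9)/5 = -(-7 + 9)/5 = -1/5*2 = -2/5 ≈ -0.40000)
(r*y(t(v, 5)))*k = -44*(-4)*(-2/5) = 176*(-2/5) = -352/5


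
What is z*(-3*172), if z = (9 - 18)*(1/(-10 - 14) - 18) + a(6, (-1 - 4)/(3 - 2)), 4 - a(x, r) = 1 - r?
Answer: -165507/2 ≈ -82754.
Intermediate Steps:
a(x, r) = 3 + r (a(x, r) = 4 - (1 - r) = 4 + (-1 + r) = 3 + r)
z = 1283/8 (z = (9 - 18)*(1/(-10 - 14) - 18) + (3 + (-1 - 4)/(3 - 2)) = -9*(1/(-24) - 18) + (3 - 5/1) = -9*(-1/24 - 18) + (3 - 5*1) = -9*(-433/24) + (3 - 5) = 1299/8 - 2 = 1283/8 ≈ 160.38)
z*(-3*172) = 1283*(-3*172)/8 = (1283/8)*(-516) = -165507/2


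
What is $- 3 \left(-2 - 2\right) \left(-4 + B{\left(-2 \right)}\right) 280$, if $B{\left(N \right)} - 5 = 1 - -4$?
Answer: $20160$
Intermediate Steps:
$B{\left(N \right)} = 10$ ($B{\left(N \right)} = 5 + \left(1 - -4\right) = 5 + \left(1 + 4\right) = 5 + 5 = 10$)
$- 3 \left(-2 - 2\right) \left(-4 + B{\left(-2 \right)}\right) 280 = - 3 \left(-2 - 2\right) \left(-4 + 10\right) 280 = \left(-3\right) \left(-4\right) 6 \cdot 280 = 12 \cdot 6 \cdot 280 = 72 \cdot 280 = 20160$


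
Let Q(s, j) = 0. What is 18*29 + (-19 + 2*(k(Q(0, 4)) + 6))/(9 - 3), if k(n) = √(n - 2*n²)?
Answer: 3125/6 ≈ 520.83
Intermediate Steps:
18*29 + (-19 + 2*(k(Q(0, 4)) + 6))/(9 - 3) = 18*29 + (-19 + 2*(√(0*(1 - 2*0)) + 6))/(9 - 3) = 522 + (-19 + 2*(√(0*(1 + 0)) + 6))/6 = 522 + (-19 + 2*(√(0*1) + 6))*(⅙) = 522 + (-19 + 2*(√0 + 6))*(⅙) = 522 + (-19 + 2*(0 + 6))*(⅙) = 522 + (-19 + 2*6)*(⅙) = 522 + (-19 + 12)*(⅙) = 522 - 7*⅙ = 522 - 7/6 = 3125/6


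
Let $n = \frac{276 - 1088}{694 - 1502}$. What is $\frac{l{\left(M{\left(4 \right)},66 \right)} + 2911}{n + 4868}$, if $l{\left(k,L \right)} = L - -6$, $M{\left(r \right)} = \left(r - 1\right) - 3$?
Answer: $\frac{602566}{983539} \approx 0.61265$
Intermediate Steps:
$n = \frac{203}{202}$ ($n = - \frac{812}{-808} = \left(-812\right) \left(- \frac{1}{808}\right) = \frac{203}{202} \approx 1.0049$)
$M{\left(r \right)} = -4 + r$ ($M{\left(r \right)} = \left(-1 + r\right) - 3 = -4 + r$)
$l{\left(k,L \right)} = 6 + L$ ($l{\left(k,L \right)} = L + 6 = 6 + L$)
$\frac{l{\left(M{\left(4 \right)},66 \right)} + 2911}{n + 4868} = \frac{\left(6 + 66\right) + 2911}{\frac{203}{202} + 4868} = \frac{72 + 2911}{\frac{983539}{202}} = 2983 \cdot \frac{202}{983539} = \frac{602566}{983539}$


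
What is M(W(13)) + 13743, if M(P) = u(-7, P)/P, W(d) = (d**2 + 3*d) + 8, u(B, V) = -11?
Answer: 2968477/216 ≈ 13743.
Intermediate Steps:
W(d) = 8 + d**2 + 3*d
M(P) = -11/P
M(W(13)) + 13743 = -11/(8 + 13**2 + 3*13) + 13743 = -11/(8 + 169 + 39) + 13743 = -11/216 + 13743 = 2968477/216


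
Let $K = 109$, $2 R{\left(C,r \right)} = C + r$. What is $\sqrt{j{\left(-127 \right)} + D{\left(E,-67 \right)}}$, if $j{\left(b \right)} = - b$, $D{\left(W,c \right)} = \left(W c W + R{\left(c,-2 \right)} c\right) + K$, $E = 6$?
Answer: $\frac{\sqrt{542}}{2} \approx 11.64$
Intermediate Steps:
$R{\left(C,r \right)} = \frac{C}{2} + \frac{r}{2}$ ($R{\left(C,r \right)} = \frac{C + r}{2} = \frac{C}{2} + \frac{r}{2}$)
$D{\left(W,c \right)} = 109 + c W^{2} + c \left(-1 + \frac{c}{2}\right)$ ($D{\left(W,c \right)} = \left(W c W + \left(\frac{c}{2} + \frac{1}{2} \left(-2\right)\right) c\right) + 109 = \left(c W^{2} + \left(\frac{c}{2} - 1\right) c\right) + 109 = \left(c W^{2} + \left(-1 + \frac{c}{2}\right) c\right) + 109 = \left(c W^{2} + c \left(-1 + \frac{c}{2}\right)\right) + 109 = 109 + c W^{2} + c \left(-1 + \frac{c}{2}\right)$)
$\sqrt{j{\left(-127 \right)} + D{\left(E,-67 \right)}} = \sqrt{\left(-1\right) \left(-127\right) + \left(109 + \frac{\left(-67\right)^{2}}{2} - -67 - 67 \cdot 6^{2}\right)} = \sqrt{127 + \left(109 + \frac{1}{2} \cdot 4489 + 67 - 2412\right)} = \sqrt{127 + \left(109 + \frac{4489}{2} + 67 - 2412\right)} = \sqrt{127 + \frac{17}{2}} = \sqrt{\frac{271}{2}} = \frac{\sqrt{542}}{2}$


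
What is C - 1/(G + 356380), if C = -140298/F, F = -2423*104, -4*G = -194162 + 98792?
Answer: 53344204313/95813028220 ≈ 0.55675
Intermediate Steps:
G = 47685/2 (G = -(-194162 + 98792)/4 = -¼*(-95370) = 47685/2 ≈ 23843.)
F = -251992
C = 70149/125996 (C = -140298/(-251992) = -140298*(-1/251992) = 70149/125996 ≈ 0.55676)
C - 1/(G + 356380) = 70149/125996 - 1/(47685/2 + 356380) = 70149/125996 - 1/760445/2 = 70149/125996 - 1*2/760445 = 70149/125996 - 2/760445 = 53344204313/95813028220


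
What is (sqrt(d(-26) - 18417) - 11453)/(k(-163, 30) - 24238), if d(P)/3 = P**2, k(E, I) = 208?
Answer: 11453/24030 - I*sqrt(1821)/8010 ≈ 0.47661 - 0.0053275*I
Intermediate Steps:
d(P) = 3*P**2
(sqrt(d(-26) - 18417) - 11453)/(k(-163, 30) - 24238) = (sqrt(3*(-26)**2 - 18417) - 11453)/(208 - 24238) = (sqrt(3*676 - 18417) - 11453)/(-24030) = (sqrt(2028 - 18417) - 11453)*(-1/24030) = (sqrt(-16389) - 11453)*(-1/24030) = (3*I*sqrt(1821) - 11453)*(-1/24030) = (-11453 + 3*I*sqrt(1821))*(-1/24030) = 11453/24030 - I*sqrt(1821)/8010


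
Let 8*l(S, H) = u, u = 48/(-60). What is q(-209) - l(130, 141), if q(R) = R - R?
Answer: 1/10 ≈ 0.10000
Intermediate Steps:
u = -4/5 (u = 48*(-1/60) = -4/5 ≈ -0.80000)
l(S, H) = -1/10 (l(S, H) = (1/8)*(-4/5) = -1/10)
q(R) = 0
q(-209) - l(130, 141) = 0 - 1*(-1/10) = 0 + 1/10 = 1/10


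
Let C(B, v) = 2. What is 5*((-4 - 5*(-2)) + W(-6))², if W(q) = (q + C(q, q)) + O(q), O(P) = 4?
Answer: 180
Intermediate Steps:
W(q) = 6 + q (W(q) = (q + 2) + 4 = (2 + q) + 4 = 6 + q)
5*((-4 - 5*(-2)) + W(-6))² = 5*((-4 - 5*(-2)) + (6 - 6))² = 5*((-4 + 10) + 0)² = 5*(6 + 0)² = 5*6² = 5*36 = 180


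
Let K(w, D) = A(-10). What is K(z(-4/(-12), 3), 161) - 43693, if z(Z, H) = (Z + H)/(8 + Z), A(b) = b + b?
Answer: -43713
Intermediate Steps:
A(b) = 2*b
z(Z, H) = (H + Z)/(8 + Z)
K(w, D) = -20 (K(w, D) = 2*(-10) = -20)
K(z(-4/(-12), 3), 161) - 43693 = -20 - 43693 = -43713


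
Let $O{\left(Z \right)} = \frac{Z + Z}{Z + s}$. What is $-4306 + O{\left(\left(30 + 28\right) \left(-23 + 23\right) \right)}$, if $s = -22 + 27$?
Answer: $-4306$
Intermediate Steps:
$s = 5$
$O{\left(Z \right)} = \frac{2 Z}{5 + Z}$ ($O{\left(Z \right)} = \frac{Z + Z}{Z + 5} = \frac{2 Z}{5 + Z}$)
$-4306 + O{\left(\left(30 + 28\right) \left(-23 + 23\right) \right)} = -4306 + \frac{2 \left(30 + 28\right) \left(-23 + 23\right)}{5 + \left(30 + 28\right) \left(-23 + 23\right)} = -4306 + \frac{2 \cdot 58 \cdot 0}{5 + 58 \cdot 0} = -4306 + 2 \cdot 0 \frac{1}{5 + 0} = -4306 + 2 \cdot 0 \cdot \frac{1}{5} = -4306 + 0 = -4306$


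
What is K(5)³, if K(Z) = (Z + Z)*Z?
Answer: 125000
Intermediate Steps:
K(Z) = 2*Z² (K(Z) = (2*Z)*Z = 2*Z²)
K(5)³ = (2*5²)³ = (2*25)³ = 50³ = 125000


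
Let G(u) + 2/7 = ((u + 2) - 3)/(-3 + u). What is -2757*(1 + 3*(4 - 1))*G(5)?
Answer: -330840/7 ≈ -47263.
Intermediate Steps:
G(u) = -2/7 + (-1 + u)/(-3 + u) (G(u) = -2/7 + ((u + 2) - 3)/(-3 + u) = -2/7 + ((2 + u) - 3)/(-3 + u) = -2/7 + (-1 + u)/(-3 + u))
-2757*(1 + 3*(4 - 1))*G(5) = -2757*(1 + 3*(4 - 1))*(-1 + 5*5)/(7*(-3 + 5)) = -2757*(1 + 3*3)*(⅐)*(-1 + 25)/2 = -2757*(1 + 9)*(⅐)*(½)*24 = -27570*12/7 = -2757*120/7 = -330840/7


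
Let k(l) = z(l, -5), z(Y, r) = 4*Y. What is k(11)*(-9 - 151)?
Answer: -7040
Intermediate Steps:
k(l) = 4*l
k(11)*(-9 - 151) = (4*11)*(-9 - 151) = 44*(-160) = -7040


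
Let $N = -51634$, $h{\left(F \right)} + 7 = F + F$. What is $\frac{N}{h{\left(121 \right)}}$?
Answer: $- \frac{51634}{235} \approx -219.72$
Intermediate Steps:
$h{\left(F \right)} = -7 + 2 F$ ($h{\left(F \right)} = -7 + \left(F + F\right) = -7 + 2 F$)
$\frac{N}{h{\left(121 \right)}} = - \frac{51634}{-7 + 2 \cdot 121} = - \frac{51634}{-7 + 242} = - \frac{51634}{235}$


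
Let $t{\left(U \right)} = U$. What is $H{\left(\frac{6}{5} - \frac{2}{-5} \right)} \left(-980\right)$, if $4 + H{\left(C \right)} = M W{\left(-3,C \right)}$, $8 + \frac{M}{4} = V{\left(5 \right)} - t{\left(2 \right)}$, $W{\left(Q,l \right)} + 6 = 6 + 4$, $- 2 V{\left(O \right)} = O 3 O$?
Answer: $748720$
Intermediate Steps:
$V{\left(O \right)} = - \frac{3 O^{2}}{2}$ ($V{\left(O \right)} = - \frac{O 3 O}{2} = - \frac{3 O O}{2} = - \frac{3 O^{2}}{2}$)
$W{\left(Q,l \right)} = 4$ ($W{\left(Q,l \right)} = -6 + \left(6 + 4\right) = -6 + 10 = 4$)
$M = -190$ ($M = -32 + 4 \left(- \frac{3 \cdot 5^{2}}{2} - 2\right) = -32 + 4 \left(\left(- \frac{3}{2}\right) 25 - 2\right) = -32 + 4 \left(- \frac{75}{2} - 2\right) = -32 + 4 \left(- \frac{79}{2}\right) = -32 - 158 = -190$)
$H{\left(C \right)} = -764$ ($H{\left(C \right)} = -4 - 760 = -764$)
$H{\left(\frac{6}{5} - \frac{2}{-5} \right)} \left(-980\right) = \left(-764\right) \left(-980\right) = 748720$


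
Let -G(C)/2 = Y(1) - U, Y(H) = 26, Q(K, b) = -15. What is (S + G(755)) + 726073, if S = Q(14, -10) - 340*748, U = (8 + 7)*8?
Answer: 471926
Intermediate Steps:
U = 120 (U = 15*8 = 120)
G(C) = 188 (G(C) = -2*(26 - 1*120) = -2*(26 - 120) = -2*(-94) = 188)
S = -254335 (S = -15 - 340*748 = -15 - 254320 = -254335)
(S + G(755)) + 726073 = (-254335 + 188) + 726073 = -254147 + 726073 = 471926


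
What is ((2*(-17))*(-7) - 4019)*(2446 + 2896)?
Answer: -20198102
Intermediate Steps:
((2*(-17))*(-7) - 4019)*(2446 + 2896) = (-34*(-7) - 4019)*5342 = (238 - 4019)*5342 = -3781*5342 = -20198102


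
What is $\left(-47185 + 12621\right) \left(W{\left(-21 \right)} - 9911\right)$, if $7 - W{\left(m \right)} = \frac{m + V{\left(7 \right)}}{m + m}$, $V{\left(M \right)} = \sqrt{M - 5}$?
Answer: $342339138 - \frac{17282 \sqrt{2}}{21} \approx 3.4234 \cdot 10^{8}$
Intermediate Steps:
$V{\left(M \right)} = \sqrt{-5 + M}$
$W{\left(m \right)} = 7 - \frac{m + \sqrt{2}}{2 m}$ ($W{\left(m \right)} = 7 - \frac{m + \sqrt{-5 + 7}}{m + m} = 7 - \frac{m + \sqrt{2}}{2 m}$)
$\left(-47185 + 12621\right) \left(W{\left(-21 \right)} - 9911\right) = \left(-47185 + 12621\right) \left(\frac{- \sqrt{2} + 13 \left(-21\right)}{2 \left(-21\right)} - 9911\right) = - 34564 \left(\frac{1}{2} \left(- \frac{1}{21}\right) \left(- \sqrt{2} - 273\right) - 9911\right) = - 34564 \left(\frac{1}{2} \left(- \frac{1}{21}\right) \left(-273 - \sqrt{2}\right) - 9911\right) = - 34564 \left(\left(\frac{13}{2} + \frac{\sqrt{2}}{42}\right) - 9911\right) = - 34564 \left(- \frac{19809}{2} + \frac{\sqrt{2}}{42}\right) = 342339138 - \frac{17282 \sqrt{2}}{21}$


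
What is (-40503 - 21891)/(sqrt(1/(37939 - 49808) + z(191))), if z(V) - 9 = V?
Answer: -62394*sqrt(28174620331)/2373799 ≈ -4411.9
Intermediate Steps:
z(V) = 9 + V
(-40503 - 21891)/(sqrt(1/(37939 - 49808) + z(191))) = (-40503 - 21891)/(sqrt(1/(37939 - 49808) + (9 + 191))) = -62394/sqrt(1/(-11869) + 200) = -62394/sqrt(-1/11869 + 200) = -62394*sqrt(28174620331)/2373799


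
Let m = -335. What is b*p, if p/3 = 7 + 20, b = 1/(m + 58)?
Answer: -81/277 ≈ -0.29242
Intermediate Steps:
b = -1/277 (b = 1/(-335 + 58) = 1/(-277) = -1/277 ≈ -0.0036101)
p = 81 (p = 3*(7 + 20) = 3*27 = 81)
b*p = -1/277*81 = -81/277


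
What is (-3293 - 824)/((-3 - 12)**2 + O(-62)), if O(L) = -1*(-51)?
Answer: -179/12 ≈ -14.917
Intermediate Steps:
O(L) = 51
(-3293 - 824)/((-3 - 12)**2 + O(-62)) = (-3293 - 824)/((-3 - 12)**2 + 51) = -4117/((-15)**2 + 51) = -4117/(225 + 51) = -4117/276 = -4117*1/276 = -179/12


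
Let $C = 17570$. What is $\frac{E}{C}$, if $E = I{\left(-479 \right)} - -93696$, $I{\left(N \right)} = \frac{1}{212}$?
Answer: $\frac{19863553}{3724840} \approx 5.3327$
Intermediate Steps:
$I{\left(N \right)} = \frac{1}{212}$
$E = \frac{19863553}{212}$ ($E = \frac{1}{212} - -93696 = \frac{1}{212} + 93696 = \frac{19863553}{212} \approx 93696.0$)
$\frac{E}{C} = \frac{19863553}{212 \cdot 17570} = \frac{19863553}{212} \cdot \frac{1}{17570} = \frac{19863553}{3724840}$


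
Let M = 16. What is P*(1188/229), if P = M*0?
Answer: 0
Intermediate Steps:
P = 0 (P = 16*0 = 0)
P*(1188/229) = 0*(1188/229) = 0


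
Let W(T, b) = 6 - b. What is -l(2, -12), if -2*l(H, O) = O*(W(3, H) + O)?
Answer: 48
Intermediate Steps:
l(H, O) = -O*(6 + O - H)/2 (l(H, O) = -O*((6 - H) + O)/2 = -O*(6 + O - H)/2)
-l(2, -12) = -(-12)*(-6 + 2 - 1*(-12))/2 = -(-12)*(-6 + 2 + 12)/2 = -(-12)*8/2 = -1*(-48) = 48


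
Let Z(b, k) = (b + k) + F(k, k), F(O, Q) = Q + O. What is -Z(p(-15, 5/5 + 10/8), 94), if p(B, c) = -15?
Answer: -267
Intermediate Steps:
F(O, Q) = O + Q
Z(b, k) = b + 3*k (Z(b, k) = (b + k) + (k + k) = (b + k) + 2*k = b + 3*k)
-Z(p(-15, 5/5 + 10/8), 94) = -(-15 + 3*94) = -(-15 + 282) = -1*267 = -267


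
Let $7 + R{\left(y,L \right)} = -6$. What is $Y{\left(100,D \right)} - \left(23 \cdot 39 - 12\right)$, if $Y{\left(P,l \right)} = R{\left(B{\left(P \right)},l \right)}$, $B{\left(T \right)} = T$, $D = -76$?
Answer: $-898$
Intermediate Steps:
$R{\left(y,L \right)} = -13$ ($R{\left(y,L \right)} = -7 - 6 = -13$)
$Y{\left(P,l \right)} = -13$
$Y{\left(100,D \right)} - \left(23 \cdot 39 - 12\right) = -13 - \left(23 \cdot 39 - 12\right) = -13 - \left(897 - 12\right) = -13 - 885 = -898$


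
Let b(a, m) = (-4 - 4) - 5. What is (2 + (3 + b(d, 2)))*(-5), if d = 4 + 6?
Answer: 40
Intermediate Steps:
d = 10
b(a, m) = -13 (b(a, m) = -8 - 5 = -13)
(2 + (3 + b(d, 2)))*(-5) = (2 + (3 - 13))*(-5) = (2 - 10)*(-5) = -8*(-5) = 40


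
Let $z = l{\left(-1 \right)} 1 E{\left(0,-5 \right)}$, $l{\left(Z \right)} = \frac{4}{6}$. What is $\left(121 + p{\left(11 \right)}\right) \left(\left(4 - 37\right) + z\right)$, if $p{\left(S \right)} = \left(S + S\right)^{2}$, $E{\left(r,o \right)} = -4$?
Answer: $- \frac{64735}{3} \approx -21578.0$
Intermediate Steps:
$p{\left(S \right)} = 4 S^{2}$ ($p{\left(S \right)} = \left(2 S\right)^{2} = 4 S^{2}$)
$l{\left(Z \right)} = \frac{2}{3}$ ($l{\left(Z \right)} = 4 \cdot \frac{1}{6} = \frac{2}{3}$)
$z = - \frac{8}{3}$ ($z = \frac{2}{3} \cdot 1 \left(-4\right) = \frac{2}{3} \left(-4\right) = - \frac{8}{3} \approx -2.6667$)
$\left(121 + p{\left(11 \right)}\right) \left(\left(4 - 37\right) + z\right) = \left(121 + 4 \cdot 11^{2}\right) \left(\left(4 - 37\right) - \frac{8}{3}\right) = \left(121 + 4 \cdot 121\right) \left(-33 - \frac{8}{3}\right) = \left(121 + 484\right) \left(- \frac{107}{3}\right) = 605 \left(- \frac{107}{3}\right) = - \frac{64735}{3}$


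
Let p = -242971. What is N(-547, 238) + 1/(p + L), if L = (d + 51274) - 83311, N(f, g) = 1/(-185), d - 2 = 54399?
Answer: -220792/40812295 ≈ -0.0054099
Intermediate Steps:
d = 54401 (d = 2 + 54399 = 54401)
N(f, g) = -1/185
L = 22364 (L = (54401 + 51274) - 83311 = 105675 - 83311 = 22364)
N(-547, 238) + 1/(p + L) = -1/185 + 1/(-242971 + 22364) = -1/185 + 1/(-220607) = -1/185 - 1/220607 = -220792/40812295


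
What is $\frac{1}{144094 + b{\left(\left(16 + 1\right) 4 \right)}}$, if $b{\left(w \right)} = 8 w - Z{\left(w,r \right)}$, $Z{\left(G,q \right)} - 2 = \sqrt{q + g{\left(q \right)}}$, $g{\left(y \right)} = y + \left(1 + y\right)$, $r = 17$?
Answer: $\frac{36159}{5229893111} + \frac{\sqrt{13}}{10459786222} \approx 6.9143 \cdot 10^{-6}$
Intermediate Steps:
$g{\left(y \right)} = 1 + 2 y$
$Z{\left(G,q \right)} = 2 + \sqrt{1 + 3 q}$ ($Z{\left(G,q \right)} = 2 + \sqrt{q + \left(1 + 2 q\right)} = 2 + \sqrt{1 + 3 q}$)
$b{\left(w \right)} = -2 - 2 \sqrt{13} + 8 w$ ($b{\left(w \right)} = 8 w - \left(2 + \sqrt{1 + 3 \cdot 17}\right) = 8 w - \left(2 + \sqrt{1 + 51}\right) = 8 w - \left(2 + \sqrt{52}\right) = 8 w - \left(2 + 2 \sqrt{13}\right) = -2 - 2 \sqrt{13} + 8 w$)
$\frac{1}{144094 + b{\left(\left(16 + 1\right) 4 \right)}} = \frac{1}{144094 - \left(2 + 2 \sqrt{13} - 8 \left(16 + 1\right) 4\right)} = \frac{1}{144094 - \left(2 + 2 \sqrt{13} - 136 \cdot 4\right)} = \frac{1}{144094 - \left(-542 + 2 \sqrt{13}\right)} = \frac{1}{144094 + \left(542 - 2 \sqrt{13}\right)} = \frac{1}{144636 - 2 \sqrt{13}}$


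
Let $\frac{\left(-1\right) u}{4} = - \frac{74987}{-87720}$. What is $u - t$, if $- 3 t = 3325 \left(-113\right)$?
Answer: $- \frac{53855387}{430} \approx -1.2525 \cdot 10^{5}$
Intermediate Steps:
$t = \frac{375725}{3}$ ($t = - \frac{3325 \left(-113\right)}{3} = \left(- \frac{1}{3}\right) \left(-375725\right) = \frac{375725}{3} \approx 1.2524 \cdot 10^{5}$)
$u = - \frac{4411}{1290}$ ($u = - 4 \left(- \frac{74987}{-87720}\right) = - 4 \left(\left(-74987\right) \left(- \frac{1}{87720}\right)\right) = \left(-4\right) \frac{4411}{5160} = - \frac{4411}{1290} \approx -3.4194$)
$u - t = - \frac{4411}{1290} - \frac{375725}{3} = - \frac{53855387}{430}$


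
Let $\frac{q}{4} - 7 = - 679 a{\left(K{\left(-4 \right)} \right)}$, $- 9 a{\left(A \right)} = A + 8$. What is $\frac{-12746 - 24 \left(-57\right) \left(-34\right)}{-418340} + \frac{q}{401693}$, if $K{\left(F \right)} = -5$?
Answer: $\frac{36290961691}{252066374430} \approx 0.14397$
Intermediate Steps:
$a{\left(A \right)} = - \frac{8}{9} - \frac{A}{9}$ ($a{\left(A \right)} = - \frac{A + 8}{9} = - \frac{8 + A}{9} = - \frac{8}{9} - \frac{A}{9}$)
$q = \frac{2800}{3}$ ($q = 28 + 4 \left(- 679 \left(- \frac{8}{9} - - \frac{5}{9}\right)\right) = 28 + 4 \left(- 679 \left(- \frac{8}{9} + \frac{5}{9}\right)\right) = 28 + 4 \left(\left(-679\right) \left(- \frac{1}{3}\right)\right) = 28 + 4 \cdot \frac{679}{3} = 28 + \frac{2716}{3} = \frac{2800}{3} \approx 933.33$)
$\frac{-12746 - 24 \left(-57\right) \left(-34\right)}{-418340} + \frac{q}{401693} = \frac{-12746 - 24 \left(-57\right) \left(-34\right)}{-418340} + \frac{2800}{3 \cdot 401693} = \left(-12746 - \left(-1368\right) \left(-34\right)\right) \left(- \frac{1}{418340}\right) + \frac{2800}{3} \cdot \frac{1}{401693} = \left(-12746 - 46512\right) \left(- \frac{1}{418340}\right) + \frac{2800}{1205079} = \left(-59258\right) \left(- \frac{1}{418340}\right) + \frac{2800}{1205079} = \frac{29629}{209170} + \frac{2800}{1205079} = \frac{36290961691}{252066374430}$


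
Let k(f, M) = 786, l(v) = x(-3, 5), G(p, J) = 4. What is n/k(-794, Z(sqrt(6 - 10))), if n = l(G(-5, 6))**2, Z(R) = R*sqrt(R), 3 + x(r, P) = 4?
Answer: 1/786 ≈ 0.0012723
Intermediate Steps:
x(r, P) = 1 (x(r, P) = -3 + 4 = 1)
l(v) = 1
Z(R) = R**(3/2)
n = 1 (n = 1**2 = 1)
n/k(-794, Z(sqrt(6 - 10))) = 1/786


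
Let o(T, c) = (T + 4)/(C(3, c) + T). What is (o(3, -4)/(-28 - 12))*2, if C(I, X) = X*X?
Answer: -7/380 ≈ -0.018421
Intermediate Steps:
C(I, X) = X**2
o(T, c) = (4 + T)/(T + c**2) (o(T, c) = (T + 4)/(c**2 + T) = (4 + T)/(T + c**2))
(o(3, -4)/(-28 - 12))*2 = (((4 + 3)/(3 + (-4)**2))/(-28 - 12))*2 = ((7/(3 + 16))/(-40))*2 = ((7/19)*(-1/40))*2 = -7/760*2 = -7/380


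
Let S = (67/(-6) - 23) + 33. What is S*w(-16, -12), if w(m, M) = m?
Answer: 56/3 ≈ 18.667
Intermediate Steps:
S = -7/6 (S = (67*(-⅙) - 23) + 33 = (-67/6 - 23) + 33 = -205/6 + 33 = -7/6 ≈ -1.1667)
S*w(-16, -12) = -7/6*(-16) = 56/3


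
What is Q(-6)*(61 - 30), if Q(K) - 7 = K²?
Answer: 1333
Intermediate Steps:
Q(K) = 7 + K²
Q(-6)*(61 - 30) = (7 + (-6)²)*(61 - 30) = (7 + 36)*31 = 43*31 = 1333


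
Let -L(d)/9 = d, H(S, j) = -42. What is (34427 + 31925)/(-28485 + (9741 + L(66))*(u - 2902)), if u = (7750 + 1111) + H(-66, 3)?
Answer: 33176/27047157 ≈ 0.0012266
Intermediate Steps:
L(d) = -9*d
u = 8819 (u = (7750 + 1111) - 42 = 8861 - 42 = 8819)
(34427 + 31925)/(-28485 + (9741 + L(66))*(u - 2902)) = (34427 + 31925)/(-28485 + (9741 - 9*66)*(8819 - 2902)) = 66352/(-28485 + (9741 - 594)*5917) = 66352/(-28485 + 9147*5917) = 66352/(-28485 + 54122799) = 66352/54094314 = 66352*(1/54094314) = 33176/27047157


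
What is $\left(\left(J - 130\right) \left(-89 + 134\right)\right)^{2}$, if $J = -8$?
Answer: $38564100$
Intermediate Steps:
$\left(\left(J - 130\right) \left(-89 + 134\right)\right)^{2} = \left(\left(-8 - 130\right) \left(-89 + 134\right)\right)^{2} = \left(\left(-138\right) 45\right)^{2} = \left(-6210\right)^{2} = 38564100$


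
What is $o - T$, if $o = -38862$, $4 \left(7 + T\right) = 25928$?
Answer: $-45337$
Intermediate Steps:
$T = 6475$ ($T = -7 + \frac{1}{4} \cdot 25928 = -7 + 6482 = 6475$)
$o - T = -38862 - 6475 = -45337$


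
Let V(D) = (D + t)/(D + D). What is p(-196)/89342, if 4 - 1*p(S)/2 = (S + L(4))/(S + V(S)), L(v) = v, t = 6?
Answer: 115652/1711837391 ≈ 6.7560e-5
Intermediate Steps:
V(D) = (6 + D)/(2*D) (V(D) = (D + 6)/(D + D) = (6 + D)/((2*D)) = (6 + D)*(1/(2*D)) = (6 + D)/(2*D))
p(S) = 8 - 2*(4 + S)/(S + (6 + S)/(2*S)) (p(S) = 8 - 2*(S + 4)/(S + (6 + S)/(2*S)) = 8 - 2*(4 + S)/(S + (6 + S)/(2*S)))
p(-196)/89342 = (4*(12 - 2*(-196) + 3*(-196)²)/(6 - 196 + 2*(-196)²))/89342 = (4*(12 + 392 + 3*38416)/(6 - 196 + 2*38416))*(1/89342) = (4*(12 + 392 + 115248)/(6 - 196 + 76832))*(1/89342) = (4*115652/76642)*(1/89342) = (4*(1/76642)*115652)*(1/89342) = (231304/38321)*(1/89342) = 115652/1711837391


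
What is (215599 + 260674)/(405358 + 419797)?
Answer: 476273/825155 ≈ 0.57719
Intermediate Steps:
(215599 + 260674)/(405358 + 419797) = 476273/825155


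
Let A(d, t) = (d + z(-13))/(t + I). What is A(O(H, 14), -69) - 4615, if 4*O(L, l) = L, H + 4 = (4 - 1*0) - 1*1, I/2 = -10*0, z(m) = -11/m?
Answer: -16558651/3588 ≈ -4615.0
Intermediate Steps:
I = 0 (I = 2*(-10*0) = 2*0 = 0)
H = -1 (H = -4 + ((4 - 1*0) - 1*1) = -4 + ((4 + 0) - 1) = -4 + (4 - 1) = -4 + 3 = -1)
O(L, l) = L/4
A(d, t) = (11/13 + d)/t (A(d, t) = (d - 11/(-13))/(t + 0) = (d - 11*(-1/13))/t = (d + 11/13)/t = (11/13 + d)/t)
A(O(H, 14), -69) - 4615 = (11/13 + (1/4)*(-1))/(-69) - 4615 = -(11/13 - 1/4)/69 - 4615 = -1/69*31/52 - 4615 = -31/3588 - 4615 = -16558651/3588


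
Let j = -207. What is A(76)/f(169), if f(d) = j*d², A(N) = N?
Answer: -76/5912127 ≈ -1.2855e-5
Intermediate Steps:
f(d) = -207*d²
A(76)/f(169) = 76/((-207*169²)) = 76/((-207*28561)) = 76/(-5912127) = 76*(-1/5912127) = -76/5912127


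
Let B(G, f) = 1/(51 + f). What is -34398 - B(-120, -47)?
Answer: -137593/4 ≈ -34398.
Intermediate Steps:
-34398 - B(-120, -47) = -34398 - 1/(51 - 47) = -34398 - 1/4 = -34398 - 1*¼ = -34398 - ¼ = -137593/4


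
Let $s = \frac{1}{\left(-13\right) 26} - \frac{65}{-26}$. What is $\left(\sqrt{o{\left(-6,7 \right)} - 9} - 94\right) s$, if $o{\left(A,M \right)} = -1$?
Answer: $- \frac{39668}{169} + \frac{422 i \sqrt{10}}{169} \approx -234.72 + 7.8963 i$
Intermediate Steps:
$s = \frac{422}{169}$ ($s = \left(- \frac{1}{13}\right) \frac{1}{26} - - \frac{5}{2} = - \frac{1}{338} + \frac{5}{2} = \frac{422}{169} \approx 2.497$)
$\left(\sqrt{o{\left(-6,7 \right)} - 9} - 94\right) s = \left(\sqrt{-1 - 9} - 94\right) \frac{422}{169} = \left(\sqrt{-10} - 94\right) \frac{422}{169} = \left(i \sqrt{10} - 94\right) \frac{422}{169} = \left(-94 + i \sqrt{10}\right) \frac{422}{169} = - \frac{39668}{169} + \frac{422 i \sqrt{10}}{169}$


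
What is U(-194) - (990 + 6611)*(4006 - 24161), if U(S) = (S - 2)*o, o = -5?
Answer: 153199135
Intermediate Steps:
U(S) = 10 - 5*S (U(S) = (S - 2)*(-5) = (-2 + S)*(-5) = 10 - 5*S)
U(-194) - (990 + 6611)*(4006 - 24161) = (10 - 5*(-194)) - (990 + 6611)*(4006 - 24161) = (10 + 970) - 7601*(-20155) = 980 - 1*(-153198155) = 980 + 153198155 = 153199135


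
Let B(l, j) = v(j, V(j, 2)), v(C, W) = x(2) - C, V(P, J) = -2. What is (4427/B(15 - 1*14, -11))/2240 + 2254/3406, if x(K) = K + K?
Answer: 45406381/57220800 ≈ 0.79353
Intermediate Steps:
x(K) = 2*K
v(C, W) = 4 - C (v(C, W) = 2*2 - C = 4 - C)
B(l, j) = 4 - j
(4427/B(15 - 1*14, -11))/2240 + 2254/3406 = (4427/(4 - 1*(-11)))/2240 + 2254/3406 = (4427/(4 + 11))*(1/2240) + 2254*(1/3406) = (4427/15)*(1/2240) + 1127/1703 = 4427/33600 + 1127/1703 = 45406381/57220800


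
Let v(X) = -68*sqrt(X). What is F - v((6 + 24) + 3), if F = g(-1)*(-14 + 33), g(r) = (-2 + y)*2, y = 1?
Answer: -38 + 68*sqrt(33) ≈ 352.63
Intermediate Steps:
g(r) = -2 (g(r) = (-2 + 1)*2 = -1*2 = -2)
F = -38 (F = -2*(-14 + 33) = -2*19 = -38)
F - v((6 + 24) + 3) = -38 - (-68)*sqrt((6 + 24) + 3) = -38 - (-68)*sqrt(30 + 3) = -38 - (-68)*sqrt(33) = -38 + 68*sqrt(33)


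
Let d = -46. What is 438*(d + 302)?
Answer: 112128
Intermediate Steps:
438*(d + 302) = 438*(-46 + 302) = 438*256 = 112128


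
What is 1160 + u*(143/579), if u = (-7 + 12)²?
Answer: 675215/579 ≈ 1166.2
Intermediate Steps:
u = 25 (u = 5² = 25)
1160 + u*(143/579) = 1160 + 25*(143/579) = 1160 + 3575/579 = 675215/579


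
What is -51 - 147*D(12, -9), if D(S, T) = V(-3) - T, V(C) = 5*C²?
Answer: -7989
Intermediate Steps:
D(S, T) = 45 - T (D(S, T) = 5*(-3)² - T = 5*9 - T = 45 - T)
-51 - 147*D(12, -9) = -51 - 147*(45 - 1*(-9)) = -51 - 147*(45 + 9) = -51 - 147*54 = -51 - 7938 = -7989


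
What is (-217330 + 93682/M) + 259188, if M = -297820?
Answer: 6233027939/148910 ≈ 41858.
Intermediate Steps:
(-217330 + 93682/M) + 259188 = (-217330 + 93682/(-297820)) + 259188 = (-217330 + 93682*(-1/297820)) + 259188 = (-217330 - 46841/148910) + 259188 = -32362657141/148910 + 259188 = 6233027939/148910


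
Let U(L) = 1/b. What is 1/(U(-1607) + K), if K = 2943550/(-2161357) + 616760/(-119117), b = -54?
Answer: -13902535535526/91175385349949 ≈ -0.15248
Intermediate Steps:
U(L) = -1/54 (U(L) = 1/(-54) = -1/54)
K = -1683665388670/257454361769 (K = 2943550*(-1/2161357) + 616760*(-1/119117) = -2943550/2161357 - 616760/119117 = -1683665388670/257454361769 ≈ -6.5397)
1/(U(-1607) + K) = 1/(-1/54 - 1683665388670/257454361769) = 1/(-91175385349949/13902535535526) = -13902535535526/91175385349949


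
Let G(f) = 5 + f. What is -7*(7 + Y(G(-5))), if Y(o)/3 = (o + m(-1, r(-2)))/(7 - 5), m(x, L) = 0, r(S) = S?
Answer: -49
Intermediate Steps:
Y(o) = 3*o/2 (Y(o) = 3*((o + 0)/(7 - 5)) = 3*(o/2) = 3*o/2)
-7*(7 + Y(G(-5))) = -7*(7 + 3*(5 - 5)/2) = -7*(7 + (3/2)*0) = -7*(7 + 0) = -7*7 = -49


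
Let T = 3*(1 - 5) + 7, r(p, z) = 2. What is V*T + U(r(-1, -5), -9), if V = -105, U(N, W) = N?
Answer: 527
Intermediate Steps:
T = -5 (T = 3*(-4) + 7 = -12 + 7 = -5)
V*T + U(r(-1, -5), -9) = -105*(-5) + 2 = 525 + 2 = 527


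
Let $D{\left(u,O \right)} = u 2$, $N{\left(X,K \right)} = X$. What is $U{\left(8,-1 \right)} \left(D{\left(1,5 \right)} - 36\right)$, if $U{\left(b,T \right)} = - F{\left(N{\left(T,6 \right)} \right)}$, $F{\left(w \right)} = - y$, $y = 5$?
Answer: $-170$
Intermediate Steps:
$F{\left(w \right)} = -5$ ($F{\left(w \right)} = \left(-1\right) 5 = -5$)
$D{\left(u,O \right)} = 2 u$
$U{\left(b,T \right)} = 5$ ($U{\left(b,T \right)} = \left(-1\right) \left(-5\right) = 5$)
$U{\left(8,-1 \right)} \left(D{\left(1,5 \right)} - 36\right) = 5 \left(2 \cdot 1 - 36\right) = 5 \left(2 - 36\right) = 5 \left(-34\right) = -170$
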